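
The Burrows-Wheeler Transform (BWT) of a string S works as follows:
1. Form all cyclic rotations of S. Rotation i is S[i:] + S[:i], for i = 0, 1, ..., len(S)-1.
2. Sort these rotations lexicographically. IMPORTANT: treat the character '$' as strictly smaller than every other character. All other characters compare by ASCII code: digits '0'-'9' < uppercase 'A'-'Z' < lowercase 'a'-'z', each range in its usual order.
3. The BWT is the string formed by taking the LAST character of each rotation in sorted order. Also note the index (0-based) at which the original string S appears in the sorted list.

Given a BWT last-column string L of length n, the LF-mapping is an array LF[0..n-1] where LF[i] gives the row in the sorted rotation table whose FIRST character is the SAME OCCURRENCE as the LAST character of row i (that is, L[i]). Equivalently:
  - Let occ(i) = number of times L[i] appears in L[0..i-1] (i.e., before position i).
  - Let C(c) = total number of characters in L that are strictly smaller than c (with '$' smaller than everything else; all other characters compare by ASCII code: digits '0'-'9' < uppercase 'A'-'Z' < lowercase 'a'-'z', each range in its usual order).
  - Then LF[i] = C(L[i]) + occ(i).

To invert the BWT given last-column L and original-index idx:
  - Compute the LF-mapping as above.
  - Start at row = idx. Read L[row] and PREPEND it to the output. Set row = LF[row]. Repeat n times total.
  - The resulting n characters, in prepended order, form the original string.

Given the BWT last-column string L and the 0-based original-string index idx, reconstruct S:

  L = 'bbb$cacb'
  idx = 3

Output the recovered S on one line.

LF mapping: 2 3 4 0 6 1 7 5
Walk LF starting at row 3, prepending L[row]:
  step 1: row=3, L[3]='$', prepend. Next row=LF[3]=0
  step 2: row=0, L[0]='b', prepend. Next row=LF[0]=2
  step 3: row=2, L[2]='b', prepend. Next row=LF[2]=4
  step 4: row=4, L[4]='c', prepend. Next row=LF[4]=6
  step 5: row=6, L[6]='c', prepend. Next row=LF[6]=7
  step 6: row=7, L[7]='b', prepend. Next row=LF[7]=5
  step 7: row=5, L[5]='a', prepend. Next row=LF[5]=1
  step 8: row=1, L[1]='b', prepend. Next row=LF[1]=3
Reversed output: babccbb$

Answer: babccbb$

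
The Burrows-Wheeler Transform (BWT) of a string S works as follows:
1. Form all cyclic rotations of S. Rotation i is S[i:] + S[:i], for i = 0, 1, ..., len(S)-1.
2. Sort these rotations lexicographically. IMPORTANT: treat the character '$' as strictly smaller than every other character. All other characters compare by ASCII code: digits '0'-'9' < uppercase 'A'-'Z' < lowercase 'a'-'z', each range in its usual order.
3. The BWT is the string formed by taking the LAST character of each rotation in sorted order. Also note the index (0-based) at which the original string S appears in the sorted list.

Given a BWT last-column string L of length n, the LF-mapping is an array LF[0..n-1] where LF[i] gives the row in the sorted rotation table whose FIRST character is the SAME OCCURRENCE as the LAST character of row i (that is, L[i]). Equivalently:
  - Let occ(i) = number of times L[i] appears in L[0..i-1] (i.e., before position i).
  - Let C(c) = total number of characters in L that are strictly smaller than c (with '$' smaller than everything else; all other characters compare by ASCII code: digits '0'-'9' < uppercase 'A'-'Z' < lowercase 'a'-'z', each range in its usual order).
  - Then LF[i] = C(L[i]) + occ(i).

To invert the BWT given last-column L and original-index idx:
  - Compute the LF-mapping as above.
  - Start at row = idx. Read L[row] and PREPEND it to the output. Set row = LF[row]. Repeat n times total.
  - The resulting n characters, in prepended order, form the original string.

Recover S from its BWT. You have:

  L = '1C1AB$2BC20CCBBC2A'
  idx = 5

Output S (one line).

LF mapping: 2 13 3 7 9 0 4 10 14 5 1 15 16 11 12 17 6 8
Walk LF starting at row 5, prepending L[row]:
  step 1: row=5, L[5]='$', prepend. Next row=LF[5]=0
  step 2: row=0, L[0]='1', prepend. Next row=LF[0]=2
  step 3: row=2, L[2]='1', prepend. Next row=LF[2]=3
  step 4: row=3, L[3]='A', prepend. Next row=LF[3]=7
  step 5: row=7, L[7]='B', prepend. Next row=LF[7]=10
  step 6: row=10, L[10]='0', prepend. Next row=LF[10]=1
  step 7: row=1, L[1]='C', prepend. Next row=LF[1]=13
  step 8: row=13, L[13]='B', prepend. Next row=LF[13]=11
  step 9: row=11, L[11]='C', prepend. Next row=LF[11]=15
  step 10: row=15, L[15]='C', prepend. Next row=LF[15]=17
  step 11: row=17, L[17]='A', prepend. Next row=LF[17]=8
  step 12: row=8, L[8]='C', prepend. Next row=LF[8]=14
  step 13: row=14, L[14]='B', prepend. Next row=LF[14]=12
  step 14: row=12, L[12]='C', prepend. Next row=LF[12]=16
  step 15: row=16, L[16]='2', prepend. Next row=LF[16]=6
  step 16: row=6, L[6]='2', prepend. Next row=LF[6]=4
  step 17: row=4, L[4]='B', prepend. Next row=LF[4]=9
  step 18: row=9, L[9]='2', prepend. Next row=LF[9]=5
Reversed output: 2B22CBCACCBC0BA11$

Answer: 2B22CBCACCBC0BA11$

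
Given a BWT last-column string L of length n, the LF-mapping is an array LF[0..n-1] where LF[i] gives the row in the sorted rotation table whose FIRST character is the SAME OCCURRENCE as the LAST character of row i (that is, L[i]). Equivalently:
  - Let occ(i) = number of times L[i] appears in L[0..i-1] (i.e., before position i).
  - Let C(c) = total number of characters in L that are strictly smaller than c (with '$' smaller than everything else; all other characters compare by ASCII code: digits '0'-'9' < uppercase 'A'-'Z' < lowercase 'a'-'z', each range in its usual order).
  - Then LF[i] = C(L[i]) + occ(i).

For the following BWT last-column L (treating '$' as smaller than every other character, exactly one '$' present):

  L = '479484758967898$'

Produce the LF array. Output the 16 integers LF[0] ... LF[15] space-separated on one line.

Char counts: '$':1, '4':3, '5':1, '6':1, '7':3, '8':4, '9':3
C (first-col start): C('$')=0, C('4')=1, C('5')=4, C('6')=5, C('7')=6, C('8')=9, C('9')=13
L[0]='4': occ=0, LF[0]=C('4')+0=1+0=1
L[1]='7': occ=0, LF[1]=C('7')+0=6+0=6
L[2]='9': occ=0, LF[2]=C('9')+0=13+0=13
L[3]='4': occ=1, LF[3]=C('4')+1=1+1=2
L[4]='8': occ=0, LF[4]=C('8')+0=9+0=9
L[5]='4': occ=2, LF[5]=C('4')+2=1+2=3
L[6]='7': occ=1, LF[6]=C('7')+1=6+1=7
L[7]='5': occ=0, LF[7]=C('5')+0=4+0=4
L[8]='8': occ=1, LF[8]=C('8')+1=9+1=10
L[9]='9': occ=1, LF[9]=C('9')+1=13+1=14
L[10]='6': occ=0, LF[10]=C('6')+0=5+0=5
L[11]='7': occ=2, LF[11]=C('7')+2=6+2=8
L[12]='8': occ=2, LF[12]=C('8')+2=9+2=11
L[13]='9': occ=2, LF[13]=C('9')+2=13+2=15
L[14]='8': occ=3, LF[14]=C('8')+3=9+3=12
L[15]='$': occ=0, LF[15]=C('$')+0=0+0=0

Answer: 1 6 13 2 9 3 7 4 10 14 5 8 11 15 12 0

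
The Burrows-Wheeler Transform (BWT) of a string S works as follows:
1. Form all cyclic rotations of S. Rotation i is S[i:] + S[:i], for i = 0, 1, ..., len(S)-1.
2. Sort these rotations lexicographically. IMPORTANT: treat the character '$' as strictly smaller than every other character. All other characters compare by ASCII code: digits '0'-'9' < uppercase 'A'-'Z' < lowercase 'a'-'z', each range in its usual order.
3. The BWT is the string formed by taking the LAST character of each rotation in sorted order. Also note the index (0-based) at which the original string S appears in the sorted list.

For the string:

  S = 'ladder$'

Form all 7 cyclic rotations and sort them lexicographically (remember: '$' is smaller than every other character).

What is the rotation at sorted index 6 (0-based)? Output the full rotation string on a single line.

Answer: r$ladde

Derivation:
All 7 rotations (rotation i = S[i:]+S[:i]):
  rot[0] = ladder$
  rot[1] = adder$l
  rot[2] = dder$la
  rot[3] = der$lad
  rot[4] = er$ladd
  rot[5] = r$ladde
  rot[6] = $ladder
Sorted (with $ < everything):
  sorted[0] = $ladder
  sorted[1] = adder$l
  sorted[2] = dder$la
  sorted[3] = der$lad
  sorted[4] = er$ladd
  sorted[5] = ladder$
  sorted[6] = r$ladde
sorted[6] = r$ladde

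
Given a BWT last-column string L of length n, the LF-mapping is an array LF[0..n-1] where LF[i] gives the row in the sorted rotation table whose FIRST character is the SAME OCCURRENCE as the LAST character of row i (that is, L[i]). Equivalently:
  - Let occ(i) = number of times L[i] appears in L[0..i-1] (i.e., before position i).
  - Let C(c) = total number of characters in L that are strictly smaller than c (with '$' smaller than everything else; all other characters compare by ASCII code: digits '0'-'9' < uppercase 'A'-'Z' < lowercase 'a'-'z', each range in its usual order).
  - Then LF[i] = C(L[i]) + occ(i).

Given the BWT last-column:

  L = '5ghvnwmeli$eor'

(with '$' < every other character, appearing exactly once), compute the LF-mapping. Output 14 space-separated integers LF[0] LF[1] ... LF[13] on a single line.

Answer: 1 4 5 12 9 13 8 2 7 6 0 3 10 11

Derivation:
Char counts: '$':1, '5':1, 'e':2, 'g':1, 'h':1, 'i':1, 'l':1, 'm':1, 'n':1, 'o':1, 'r':1, 'v':1, 'w':1
C (first-col start): C('$')=0, C('5')=1, C('e')=2, C('g')=4, C('h')=5, C('i')=6, C('l')=7, C('m')=8, C('n')=9, C('o')=10, C('r')=11, C('v')=12, C('w')=13
L[0]='5': occ=0, LF[0]=C('5')+0=1+0=1
L[1]='g': occ=0, LF[1]=C('g')+0=4+0=4
L[2]='h': occ=0, LF[2]=C('h')+0=5+0=5
L[3]='v': occ=0, LF[3]=C('v')+0=12+0=12
L[4]='n': occ=0, LF[4]=C('n')+0=9+0=9
L[5]='w': occ=0, LF[5]=C('w')+0=13+0=13
L[6]='m': occ=0, LF[6]=C('m')+0=8+0=8
L[7]='e': occ=0, LF[7]=C('e')+0=2+0=2
L[8]='l': occ=0, LF[8]=C('l')+0=7+0=7
L[9]='i': occ=0, LF[9]=C('i')+0=6+0=6
L[10]='$': occ=0, LF[10]=C('$')+0=0+0=0
L[11]='e': occ=1, LF[11]=C('e')+1=2+1=3
L[12]='o': occ=0, LF[12]=C('o')+0=10+0=10
L[13]='r': occ=0, LF[13]=C('r')+0=11+0=11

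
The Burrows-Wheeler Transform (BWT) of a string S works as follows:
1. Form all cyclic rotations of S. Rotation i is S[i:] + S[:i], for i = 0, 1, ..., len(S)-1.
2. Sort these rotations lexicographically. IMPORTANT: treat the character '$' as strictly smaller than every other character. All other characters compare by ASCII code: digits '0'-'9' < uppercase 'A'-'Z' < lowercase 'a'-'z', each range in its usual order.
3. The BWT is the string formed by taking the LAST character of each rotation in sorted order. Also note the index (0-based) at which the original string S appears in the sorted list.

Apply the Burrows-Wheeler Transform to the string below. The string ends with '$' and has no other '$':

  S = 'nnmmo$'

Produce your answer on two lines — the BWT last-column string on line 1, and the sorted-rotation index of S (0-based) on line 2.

Answer: onmn$m
4

Derivation:
All 6 rotations (rotation i = S[i:]+S[:i]):
  rot[0] = nnmmo$
  rot[1] = nmmo$n
  rot[2] = mmo$nn
  rot[3] = mo$nnm
  rot[4] = o$nnmm
  rot[5] = $nnmmo
Sorted (with $ < everything):
  sorted[0] = $nnmmo  (last char: 'o')
  sorted[1] = mmo$nn  (last char: 'n')
  sorted[2] = mo$nnm  (last char: 'm')
  sorted[3] = nmmo$n  (last char: 'n')
  sorted[4] = nnmmo$  (last char: '$')
  sorted[5] = o$nnmm  (last char: 'm')
Last column: onmn$m
Original string S is at sorted index 4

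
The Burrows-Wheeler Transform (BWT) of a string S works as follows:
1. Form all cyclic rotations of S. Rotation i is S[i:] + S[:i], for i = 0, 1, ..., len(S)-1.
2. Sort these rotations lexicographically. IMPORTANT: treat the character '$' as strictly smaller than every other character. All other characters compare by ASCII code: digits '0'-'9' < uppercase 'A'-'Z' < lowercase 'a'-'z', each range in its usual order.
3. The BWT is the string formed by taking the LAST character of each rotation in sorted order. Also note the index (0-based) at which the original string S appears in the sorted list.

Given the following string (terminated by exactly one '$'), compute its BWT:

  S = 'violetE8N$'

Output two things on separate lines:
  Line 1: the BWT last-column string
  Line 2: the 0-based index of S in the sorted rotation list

All 10 rotations (rotation i = S[i:]+S[:i]):
  rot[0] = violetE8N$
  rot[1] = ioletE8N$v
  rot[2] = oletE8N$vi
  rot[3] = letE8N$vio
  rot[4] = etE8N$viol
  rot[5] = tE8N$viole
  rot[6] = E8N$violet
  rot[7] = 8N$violetE
  rot[8] = N$violetE8
  rot[9] = $violetE8N
Sorted (with $ < everything):
  sorted[0] = $violetE8N  (last char: 'N')
  sorted[1] = 8N$violetE  (last char: 'E')
  sorted[2] = E8N$violet  (last char: 't')
  sorted[3] = N$violetE8  (last char: '8')
  sorted[4] = etE8N$viol  (last char: 'l')
  sorted[5] = ioletE8N$v  (last char: 'v')
  sorted[6] = letE8N$vio  (last char: 'o')
  sorted[7] = oletE8N$vi  (last char: 'i')
  sorted[8] = tE8N$viole  (last char: 'e')
  sorted[9] = violetE8N$  (last char: '$')
Last column: NEt8lvoie$
Original string S is at sorted index 9

Answer: NEt8lvoie$
9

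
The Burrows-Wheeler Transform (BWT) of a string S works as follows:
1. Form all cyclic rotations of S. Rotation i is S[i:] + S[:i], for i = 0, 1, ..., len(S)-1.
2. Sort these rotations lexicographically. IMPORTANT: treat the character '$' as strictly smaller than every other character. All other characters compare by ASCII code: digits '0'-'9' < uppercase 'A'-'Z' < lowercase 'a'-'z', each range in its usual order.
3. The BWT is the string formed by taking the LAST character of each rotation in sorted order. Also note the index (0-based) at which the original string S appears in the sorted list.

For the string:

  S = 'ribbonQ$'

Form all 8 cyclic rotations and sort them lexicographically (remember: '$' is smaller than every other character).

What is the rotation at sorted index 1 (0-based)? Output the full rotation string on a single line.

Answer: Q$ribbon

Derivation:
All 8 rotations (rotation i = S[i:]+S[:i]):
  rot[0] = ribbonQ$
  rot[1] = ibbonQ$r
  rot[2] = bbonQ$ri
  rot[3] = bonQ$rib
  rot[4] = onQ$ribb
  rot[5] = nQ$ribbo
  rot[6] = Q$ribbon
  rot[7] = $ribbonQ
Sorted (with $ < everything):
  sorted[0] = $ribbonQ
  sorted[1] = Q$ribbon
  sorted[2] = bbonQ$ri
  sorted[3] = bonQ$rib
  sorted[4] = ibbonQ$r
  sorted[5] = nQ$ribbo
  sorted[6] = onQ$ribb
  sorted[7] = ribbonQ$
sorted[1] = Q$ribbon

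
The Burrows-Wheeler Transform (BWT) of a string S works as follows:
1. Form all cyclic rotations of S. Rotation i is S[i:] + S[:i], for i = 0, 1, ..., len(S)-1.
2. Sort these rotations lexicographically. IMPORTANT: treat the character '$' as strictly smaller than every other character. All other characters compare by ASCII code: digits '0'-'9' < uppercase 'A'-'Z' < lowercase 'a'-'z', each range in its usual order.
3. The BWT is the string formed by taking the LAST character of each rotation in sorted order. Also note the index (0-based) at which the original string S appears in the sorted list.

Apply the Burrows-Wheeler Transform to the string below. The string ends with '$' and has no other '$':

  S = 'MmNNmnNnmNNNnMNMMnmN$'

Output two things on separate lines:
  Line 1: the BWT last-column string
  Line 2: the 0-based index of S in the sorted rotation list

Answer: NNn$MmMmmNNNnnnMNNmMN
3

Derivation:
All 21 rotations (rotation i = S[i:]+S[:i]):
  rot[0] = MmNNmnNnmNNNnMNMMnmN$
  rot[1] = mNNmnNnmNNNnMNMMnmN$M
  rot[2] = NNmnNnmNNNnMNMMnmN$Mm
  rot[3] = NmnNnmNNNnMNMMnmN$MmN
  rot[4] = mnNnmNNNnMNMMnmN$MmNN
  rot[5] = nNnmNNNnMNMMnmN$MmNNm
  rot[6] = NnmNNNnMNMMnmN$MmNNmn
  rot[7] = nmNNNnMNMMnmN$MmNNmnN
  rot[8] = mNNNnMNMMnmN$MmNNmnNn
  rot[9] = NNNnMNMMnmN$MmNNmnNnm
  rot[10] = NNnMNMMnmN$MmNNmnNnmN
  rot[11] = NnMNMMnmN$MmNNmnNnmNN
  rot[12] = nMNMMnmN$MmNNmnNnmNNN
  rot[13] = MNMMnmN$MmNNmnNnmNNNn
  rot[14] = NMMnmN$MmNNmnNnmNNNnM
  rot[15] = MMnmN$MmNNmnNnmNNNnMN
  rot[16] = MnmN$MmNNmnNnmNNNnMNM
  rot[17] = nmN$MmNNmnNnmNNNnMNMM
  rot[18] = mN$MmNNmnNnmNNNnMNMMn
  rot[19] = N$MmNNmnNnmNNNnMNMMnm
  rot[20] = $MmNNmnNnmNNNnMNMMnmN
Sorted (with $ < everything):
  sorted[0] = $MmNNmnNnmNNNnMNMMnmN  (last char: 'N')
  sorted[1] = MMnmN$MmNNmnNnmNNNnMN  (last char: 'N')
  sorted[2] = MNMMnmN$MmNNmnNnmNNNn  (last char: 'n')
  sorted[3] = MmNNmnNnmNNNnMNMMnmN$  (last char: '$')
  sorted[4] = MnmN$MmNNmnNnmNNNnMNM  (last char: 'M')
  sorted[5] = N$MmNNmnNnmNNNnMNMMnm  (last char: 'm')
  sorted[6] = NMMnmN$MmNNmnNnmNNNnM  (last char: 'M')
  sorted[7] = NNNnMNMMnmN$MmNNmnNnm  (last char: 'm')
  sorted[8] = NNmnNnmNNNnMNMMnmN$Mm  (last char: 'm')
  sorted[9] = NNnMNMMnmN$MmNNmnNnmN  (last char: 'N')
  sorted[10] = NmnNnmNNNnMNMMnmN$MmN  (last char: 'N')
  sorted[11] = NnMNMMnmN$MmNNmnNnmNN  (last char: 'N')
  sorted[12] = NnmNNNnMNMMnmN$MmNNmn  (last char: 'n')
  sorted[13] = mN$MmNNmnNnmNNNnMNMMn  (last char: 'n')
  sorted[14] = mNNNnMNMMnmN$MmNNmnNn  (last char: 'n')
  sorted[15] = mNNmnNnmNNNnMNMMnmN$M  (last char: 'M')
  sorted[16] = mnNnmNNNnMNMMnmN$MmNN  (last char: 'N')
  sorted[17] = nMNMMnmN$MmNNmnNnmNNN  (last char: 'N')
  sorted[18] = nNnmNNNnMNMMnmN$MmNNm  (last char: 'm')
  sorted[19] = nmN$MmNNmnNnmNNNnMNMM  (last char: 'M')
  sorted[20] = nmNNNnMNMMnmN$MmNNmnN  (last char: 'N')
Last column: NNn$MmMmmNNNnnnMNNmMN
Original string S is at sorted index 3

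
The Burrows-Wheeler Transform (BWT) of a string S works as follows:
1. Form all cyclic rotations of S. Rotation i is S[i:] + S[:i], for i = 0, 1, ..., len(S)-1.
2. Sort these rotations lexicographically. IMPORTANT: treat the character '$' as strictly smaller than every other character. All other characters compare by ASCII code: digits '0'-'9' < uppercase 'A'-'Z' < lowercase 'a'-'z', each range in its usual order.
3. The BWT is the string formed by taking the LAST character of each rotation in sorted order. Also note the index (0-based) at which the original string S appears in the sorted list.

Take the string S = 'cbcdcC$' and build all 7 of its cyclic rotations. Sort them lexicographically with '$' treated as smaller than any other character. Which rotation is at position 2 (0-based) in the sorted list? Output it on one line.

Answer: bcdcC$c

Derivation:
All 7 rotations (rotation i = S[i:]+S[:i]):
  rot[0] = cbcdcC$
  rot[1] = bcdcC$c
  rot[2] = cdcC$cb
  rot[3] = dcC$cbc
  rot[4] = cC$cbcd
  rot[5] = C$cbcdc
  rot[6] = $cbcdcC
Sorted (with $ < everything):
  sorted[0] = $cbcdcC
  sorted[1] = C$cbcdc
  sorted[2] = bcdcC$c
  sorted[3] = cC$cbcd
  sorted[4] = cbcdcC$
  sorted[5] = cdcC$cb
  sorted[6] = dcC$cbc
sorted[2] = bcdcC$c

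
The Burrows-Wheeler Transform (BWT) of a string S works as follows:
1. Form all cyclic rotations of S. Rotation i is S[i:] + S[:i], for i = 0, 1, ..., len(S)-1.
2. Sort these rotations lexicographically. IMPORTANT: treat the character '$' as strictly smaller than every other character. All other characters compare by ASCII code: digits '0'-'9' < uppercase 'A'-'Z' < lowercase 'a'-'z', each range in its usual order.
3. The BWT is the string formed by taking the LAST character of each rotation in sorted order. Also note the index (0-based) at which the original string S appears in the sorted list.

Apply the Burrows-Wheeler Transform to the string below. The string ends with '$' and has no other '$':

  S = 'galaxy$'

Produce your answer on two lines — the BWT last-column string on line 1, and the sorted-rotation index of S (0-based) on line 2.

All 7 rotations (rotation i = S[i:]+S[:i]):
  rot[0] = galaxy$
  rot[1] = alaxy$g
  rot[2] = laxy$ga
  rot[3] = axy$gal
  rot[4] = xy$gala
  rot[5] = y$galax
  rot[6] = $galaxy
Sorted (with $ < everything):
  sorted[0] = $galaxy  (last char: 'y')
  sorted[1] = alaxy$g  (last char: 'g')
  sorted[2] = axy$gal  (last char: 'l')
  sorted[3] = galaxy$  (last char: '$')
  sorted[4] = laxy$ga  (last char: 'a')
  sorted[5] = xy$gala  (last char: 'a')
  sorted[6] = y$galax  (last char: 'x')
Last column: ygl$aax
Original string S is at sorted index 3

Answer: ygl$aax
3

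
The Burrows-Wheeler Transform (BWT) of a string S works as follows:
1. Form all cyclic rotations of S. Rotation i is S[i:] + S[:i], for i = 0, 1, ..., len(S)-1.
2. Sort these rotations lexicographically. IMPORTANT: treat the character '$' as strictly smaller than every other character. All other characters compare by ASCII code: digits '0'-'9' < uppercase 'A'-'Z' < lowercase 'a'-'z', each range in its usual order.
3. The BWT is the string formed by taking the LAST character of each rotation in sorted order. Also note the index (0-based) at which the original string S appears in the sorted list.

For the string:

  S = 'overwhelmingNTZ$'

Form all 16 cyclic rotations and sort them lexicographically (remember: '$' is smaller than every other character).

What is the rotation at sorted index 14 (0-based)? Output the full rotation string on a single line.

All 16 rotations (rotation i = S[i:]+S[:i]):
  rot[0] = overwhelmingNTZ$
  rot[1] = verwhelmingNTZ$o
  rot[2] = erwhelmingNTZ$ov
  rot[3] = rwhelmingNTZ$ove
  rot[4] = whelmingNTZ$over
  rot[5] = helmingNTZ$overw
  rot[6] = elmingNTZ$overwh
  rot[7] = lmingNTZ$overwhe
  rot[8] = mingNTZ$overwhel
  rot[9] = ingNTZ$overwhelm
  rot[10] = ngNTZ$overwhelmi
  rot[11] = gNTZ$overwhelmin
  rot[12] = NTZ$overwhelming
  rot[13] = TZ$overwhelmingN
  rot[14] = Z$overwhelmingNT
  rot[15] = $overwhelmingNTZ
Sorted (with $ < everything):
  sorted[0] = $overwhelmingNTZ
  sorted[1] = NTZ$overwhelming
  sorted[2] = TZ$overwhelmingN
  sorted[3] = Z$overwhelmingNT
  sorted[4] = elmingNTZ$overwh
  sorted[5] = erwhelmingNTZ$ov
  sorted[6] = gNTZ$overwhelmin
  sorted[7] = helmingNTZ$overw
  sorted[8] = ingNTZ$overwhelm
  sorted[9] = lmingNTZ$overwhe
  sorted[10] = mingNTZ$overwhel
  sorted[11] = ngNTZ$overwhelmi
  sorted[12] = overwhelmingNTZ$
  sorted[13] = rwhelmingNTZ$ove
  sorted[14] = verwhelmingNTZ$o
  sorted[15] = whelmingNTZ$over
sorted[14] = verwhelmingNTZ$o

Answer: verwhelmingNTZ$o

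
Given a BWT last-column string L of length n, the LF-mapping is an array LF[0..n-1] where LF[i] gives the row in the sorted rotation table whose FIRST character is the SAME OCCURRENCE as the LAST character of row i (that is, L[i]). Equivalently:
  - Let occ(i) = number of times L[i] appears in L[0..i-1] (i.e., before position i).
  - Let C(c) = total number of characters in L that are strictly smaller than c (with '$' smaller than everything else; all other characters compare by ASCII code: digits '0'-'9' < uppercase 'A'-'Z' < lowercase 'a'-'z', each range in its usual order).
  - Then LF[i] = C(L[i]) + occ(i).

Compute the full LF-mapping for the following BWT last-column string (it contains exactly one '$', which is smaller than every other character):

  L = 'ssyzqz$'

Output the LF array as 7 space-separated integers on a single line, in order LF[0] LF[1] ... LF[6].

Answer: 2 3 4 5 1 6 0

Derivation:
Char counts: '$':1, 'q':1, 's':2, 'y':1, 'z':2
C (first-col start): C('$')=0, C('q')=1, C('s')=2, C('y')=4, C('z')=5
L[0]='s': occ=0, LF[0]=C('s')+0=2+0=2
L[1]='s': occ=1, LF[1]=C('s')+1=2+1=3
L[2]='y': occ=0, LF[2]=C('y')+0=4+0=4
L[3]='z': occ=0, LF[3]=C('z')+0=5+0=5
L[4]='q': occ=0, LF[4]=C('q')+0=1+0=1
L[5]='z': occ=1, LF[5]=C('z')+1=5+1=6
L[6]='$': occ=0, LF[6]=C('$')+0=0+0=0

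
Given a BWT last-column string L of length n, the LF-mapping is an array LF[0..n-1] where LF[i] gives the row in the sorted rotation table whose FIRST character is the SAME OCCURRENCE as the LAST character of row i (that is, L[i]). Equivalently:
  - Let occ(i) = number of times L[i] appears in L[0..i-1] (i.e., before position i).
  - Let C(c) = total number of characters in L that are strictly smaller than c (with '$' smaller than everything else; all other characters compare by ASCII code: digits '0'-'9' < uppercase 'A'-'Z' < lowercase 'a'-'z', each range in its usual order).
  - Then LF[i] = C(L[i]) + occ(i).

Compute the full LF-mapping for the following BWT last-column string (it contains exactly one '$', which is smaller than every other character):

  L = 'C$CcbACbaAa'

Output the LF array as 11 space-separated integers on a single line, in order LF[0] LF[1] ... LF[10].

Answer: 3 0 4 10 8 1 5 9 6 2 7

Derivation:
Char counts: '$':1, 'A':2, 'C':3, 'a':2, 'b':2, 'c':1
C (first-col start): C('$')=0, C('A')=1, C('C')=3, C('a')=6, C('b')=8, C('c')=10
L[0]='C': occ=0, LF[0]=C('C')+0=3+0=3
L[1]='$': occ=0, LF[1]=C('$')+0=0+0=0
L[2]='C': occ=1, LF[2]=C('C')+1=3+1=4
L[3]='c': occ=0, LF[3]=C('c')+0=10+0=10
L[4]='b': occ=0, LF[4]=C('b')+0=8+0=8
L[5]='A': occ=0, LF[5]=C('A')+0=1+0=1
L[6]='C': occ=2, LF[6]=C('C')+2=3+2=5
L[7]='b': occ=1, LF[7]=C('b')+1=8+1=9
L[8]='a': occ=0, LF[8]=C('a')+0=6+0=6
L[9]='A': occ=1, LF[9]=C('A')+1=1+1=2
L[10]='a': occ=1, LF[10]=C('a')+1=6+1=7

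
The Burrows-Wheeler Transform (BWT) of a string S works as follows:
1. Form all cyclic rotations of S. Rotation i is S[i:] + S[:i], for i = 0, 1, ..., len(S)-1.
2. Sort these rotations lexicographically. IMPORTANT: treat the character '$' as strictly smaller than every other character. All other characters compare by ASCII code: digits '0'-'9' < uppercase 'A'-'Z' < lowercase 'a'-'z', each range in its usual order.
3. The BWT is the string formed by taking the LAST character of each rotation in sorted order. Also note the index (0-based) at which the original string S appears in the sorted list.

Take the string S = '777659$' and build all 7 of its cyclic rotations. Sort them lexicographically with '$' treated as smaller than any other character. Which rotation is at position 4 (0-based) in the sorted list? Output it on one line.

All 7 rotations (rotation i = S[i:]+S[:i]):
  rot[0] = 777659$
  rot[1] = 77659$7
  rot[2] = 7659$77
  rot[3] = 659$777
  rot[4] = 59$7776
  rot[5] = 9$77765
  rot[6] = $777659
Sorted (with $ < everything):
  sorted[0] = $777659
  sorted[1] = 59$7776
  sorted[2] = 659$777
  sorted[3] = 7659$77
  sorted[4] = 77659$7
  sorted[5] = 777659$
  sorted[6] = 9$77765
sorted[4] = 77659$7

Answer: 77659$7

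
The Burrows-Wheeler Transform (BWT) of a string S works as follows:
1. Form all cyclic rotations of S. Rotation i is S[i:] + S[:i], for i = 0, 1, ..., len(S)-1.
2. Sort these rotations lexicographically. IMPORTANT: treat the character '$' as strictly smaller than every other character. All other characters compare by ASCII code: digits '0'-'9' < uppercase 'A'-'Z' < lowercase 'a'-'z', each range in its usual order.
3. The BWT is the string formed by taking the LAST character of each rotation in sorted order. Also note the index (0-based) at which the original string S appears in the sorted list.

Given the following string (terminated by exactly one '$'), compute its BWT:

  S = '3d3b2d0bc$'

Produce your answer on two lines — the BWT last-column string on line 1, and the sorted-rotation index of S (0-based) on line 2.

All 10 rotations (rotation i = S[i:]+S[:i]):
  rot[0] = 3d3b2d0bc$
  rot[1] = d3b2d0bc$3
  rot[2] = 3b2d0bc$3d
  rot[3] = b2d0bc$3d3
  rot[4] = 2d0bc$3d3b
  rot[5] = d0bc$3d3b2
  rot[6] = 0bc$3d3b2d
  rot[7] = bc$3d3b2d0
  rot[8] = c$3d3b2d0b
  rot[9] = $3d3b2d0bc
Sorted (with $ < everything):
  sorted[0] = $3d3b2d0bc  (last char: 'c')
  sorted[1] = 0bc$3d3b2d  (last char: 'd')
  sorted[2] = 2d0bc$3d3b  (last char: 'b')
  sorted[3] = 3b2d0bc$3d  (last char: 'd')
  sorted[4] = 3d3b2d0bc$  (last char: '$')
  sorted[5] = b2d0bc$3d3  (last char: '3')
  sorted[6] = bc$3d3b2d0  (last char: '0')
  sorted[7] = c$3d3b2d0b  (last char: 'b')
  sorted[8] = d0bc$3d3b2  (last char: '2')
  sorted[9] = d3b2d0bc$3  (last char: '3')
Last column: cdbd$30b23
Original string S is at sorted index 4

Answer: cdbd$30b23
4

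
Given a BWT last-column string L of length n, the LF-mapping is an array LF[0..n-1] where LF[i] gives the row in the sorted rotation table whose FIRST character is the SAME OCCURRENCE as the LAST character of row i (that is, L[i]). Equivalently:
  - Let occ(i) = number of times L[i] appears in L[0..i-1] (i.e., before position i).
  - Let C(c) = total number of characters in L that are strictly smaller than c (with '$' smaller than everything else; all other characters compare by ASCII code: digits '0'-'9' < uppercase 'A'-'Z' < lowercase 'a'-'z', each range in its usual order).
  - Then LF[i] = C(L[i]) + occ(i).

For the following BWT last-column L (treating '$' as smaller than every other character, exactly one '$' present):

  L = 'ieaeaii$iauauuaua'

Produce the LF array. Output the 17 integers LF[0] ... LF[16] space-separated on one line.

Answer: 9 7 1 8 2 10 11 0 12 3 13 4 14 15 5 16 6

Derivation:
Char counts: '$':1, 'a':6, 'e':2, 'i':4, 'u':4
C (first-col start): C('$')=0, C('a')=1, C('e')=7, C('i')=9, C('u')=13
L[0]='i': occ=0, LF[0]=C('i')+0=9+0=9
L[1]='e': occ=0, LF[1]=C('e')+0=7+0=7
L[2]='a': occ=0, LF[2]=C('a')+0=1+0=1
L[3]='e': occ=1, LF[3]=C('e')+1=7+1=8
L[4]='a': occ=1, LF[4]=C('a')+1=1+1=2
L[5]='i': occ=1, LF[5]=C('i')+1=9+1=10
L[6]='i': occ=2, LF[6]=C('i')+2=9+2=11
L[7]='$': occ=0, LF[7]=C('$')+0=0+0=0
L[8]='i': occ=3, LF[8]=C('i')+3=9+3=12
L[9]='a': occ=2, LF[9]=C('a')+2=1+2=3
L[10]='u': occ=0, LF[10]=C('u')+0=13+0=13
L[11]='a': occ=3, LF[11]=C('a')+3=1+3=4
L[12]='u': occ=1, LF[12]=C('u')+1=13+1=14
L[13]='u': occ=2, LF[13]=C('u')+2=13+2=15
L[14]='a': occ=4, LF[14]=C('a')+4=1+4=5
L[15]='u': occ=3, LF[15]=C('u')+3=13+3=16
L[16]='a': occ=5, LF[16]=C('a')+5=1+5=6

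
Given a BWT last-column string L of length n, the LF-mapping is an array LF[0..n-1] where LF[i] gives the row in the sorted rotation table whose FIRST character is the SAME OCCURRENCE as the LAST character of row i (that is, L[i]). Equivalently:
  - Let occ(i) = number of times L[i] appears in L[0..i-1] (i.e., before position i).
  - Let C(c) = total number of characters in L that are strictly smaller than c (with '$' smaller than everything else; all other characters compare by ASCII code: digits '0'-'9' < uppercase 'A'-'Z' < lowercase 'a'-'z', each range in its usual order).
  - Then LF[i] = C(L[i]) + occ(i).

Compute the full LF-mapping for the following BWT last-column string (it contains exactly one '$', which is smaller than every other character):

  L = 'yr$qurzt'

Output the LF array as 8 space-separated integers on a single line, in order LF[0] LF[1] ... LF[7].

Char counts: '$':1, 'q':1, 'r':2, 't':1, 'u':1, 'y':1, 'z':1
C (first-col start): C('$')=0, C('q')=1, C('r')=2, C('t')=4, C('u')=5, C('y')=6, C('z')=7
L[0]='y': occ=0, LF[0]=C('y')+0=6+0=6
L[1]='r': occ=0, LF[1]=C('r')+0=2+0=2
L[2]='$': occ=0, LF[2]=C('$')+0=0+0=0
L[3]='q': occ=0, LF[3]=C('q')+0=1+0=1
L[4]='u': occ=0, LF[4]=C('u')+0=5+0=5
L[5]='r': occ=1, LF[5]=C('r')+1=2+1=3
L[6]='z': occ=0, LF[6]=C('z')+0=7+0=7
L[7]='t': occ=0, LF[7]=C('t')+0=4+0=4

Answer: 6 2 0 1 5 3 7 4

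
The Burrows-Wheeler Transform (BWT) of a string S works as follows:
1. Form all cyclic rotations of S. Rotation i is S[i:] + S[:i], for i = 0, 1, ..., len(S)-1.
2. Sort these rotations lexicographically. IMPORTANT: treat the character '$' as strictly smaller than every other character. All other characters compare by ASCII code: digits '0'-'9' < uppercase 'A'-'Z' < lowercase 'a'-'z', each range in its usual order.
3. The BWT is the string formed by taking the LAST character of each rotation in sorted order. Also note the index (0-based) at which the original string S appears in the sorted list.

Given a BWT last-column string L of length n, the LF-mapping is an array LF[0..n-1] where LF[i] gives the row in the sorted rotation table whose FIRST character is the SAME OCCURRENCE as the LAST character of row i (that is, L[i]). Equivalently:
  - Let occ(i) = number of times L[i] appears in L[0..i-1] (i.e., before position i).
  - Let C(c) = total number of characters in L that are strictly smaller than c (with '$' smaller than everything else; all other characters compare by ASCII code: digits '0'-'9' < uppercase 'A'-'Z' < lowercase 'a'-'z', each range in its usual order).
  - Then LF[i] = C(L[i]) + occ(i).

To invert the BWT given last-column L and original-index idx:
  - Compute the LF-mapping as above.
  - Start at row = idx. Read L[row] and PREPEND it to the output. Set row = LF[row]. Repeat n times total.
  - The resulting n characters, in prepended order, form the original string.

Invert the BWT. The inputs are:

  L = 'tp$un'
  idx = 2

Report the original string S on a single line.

LF mapping: 3 2 0 4 1
Walk LF starting at row 2, prepending L[row]:
  step 1: row=2, L[2]='$', prepend. Next row=LF[2]=0
  step 2: row=0, L[0]='t', prepend. Next row=LF[0]=3
  step 3: row=3, L[3]='u', prepend. Next row=LF[3]=4
  step 4: row=4, L[4]='n', prepend. Next row=LF[4]=1
  step 5: row=1, L[1]='p', prepend. Next row=LF[1]=2
Reversed output: pnut$

Answer: pnut$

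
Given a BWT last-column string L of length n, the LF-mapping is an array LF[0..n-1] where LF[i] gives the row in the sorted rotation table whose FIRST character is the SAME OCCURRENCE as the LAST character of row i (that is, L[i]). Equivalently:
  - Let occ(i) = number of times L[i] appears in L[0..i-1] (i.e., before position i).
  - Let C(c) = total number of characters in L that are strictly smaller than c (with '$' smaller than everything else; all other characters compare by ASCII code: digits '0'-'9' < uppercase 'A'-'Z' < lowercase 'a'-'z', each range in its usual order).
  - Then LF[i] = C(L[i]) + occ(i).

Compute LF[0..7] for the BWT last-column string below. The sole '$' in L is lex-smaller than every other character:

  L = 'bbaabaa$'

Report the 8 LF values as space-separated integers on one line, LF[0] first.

Char counts: '$':1, 'a':4, 'b':3
C (first-col start): C('$')=0, C('a')=1, C('b')=5
L[0]='b': occ=0, LF[0]=C('b')+0=5+0=5
L[1]='b': occ=1, LF[1]=C('b')+1=5+1=6
L[2]='a': occ=0, LF[2]=C('a')+0=1+0=1
L[3]='a': occ=1, LF[3]=C('a')+1=1+1=2
L[4]='b': occ=2, LF[4]=C('b')+2=5+2=7
L[5]='a': occ=2, LF[5]=C('a')+2=1+2=3
L[6]='a': occ=3, LF[6]=C('a')+3=1+3=4
L[7]='$': occ=0, LF[7]=C('$')+0=0+0=0

Answer: 5 6 1 2 7 3 4 0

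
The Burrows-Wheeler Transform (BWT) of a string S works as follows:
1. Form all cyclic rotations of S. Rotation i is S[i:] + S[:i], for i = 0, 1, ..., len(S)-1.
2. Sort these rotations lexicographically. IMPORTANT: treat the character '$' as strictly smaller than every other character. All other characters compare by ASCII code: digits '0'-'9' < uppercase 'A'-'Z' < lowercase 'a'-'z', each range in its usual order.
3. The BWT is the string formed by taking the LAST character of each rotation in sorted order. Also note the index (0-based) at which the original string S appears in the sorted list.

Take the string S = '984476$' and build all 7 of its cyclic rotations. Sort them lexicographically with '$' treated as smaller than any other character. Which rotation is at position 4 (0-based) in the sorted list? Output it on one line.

Answer: 76$9844

Derivation:
All 7 rotations (rotation i = S[i:]+S[:i]):
  rot[0] = 984476$
  rot[1] = 84476$9
  rot[2] = 4476$98
  rot[3] = 476$984
  rot[4] = 76$9844
  rot[5] = 6$98447
  rot[6] = $984476
Sorted (with $ < everything):
  sorted[0] = $984476
  sorted[1] = 4476$98
  sorted[2] = 476$984
  sorted[3] = 6$98447
  sorted[4] = 76$9844
  sorted[5] = 84476$9
  sorted[6] = 984476$
sorted[4] = 76$9844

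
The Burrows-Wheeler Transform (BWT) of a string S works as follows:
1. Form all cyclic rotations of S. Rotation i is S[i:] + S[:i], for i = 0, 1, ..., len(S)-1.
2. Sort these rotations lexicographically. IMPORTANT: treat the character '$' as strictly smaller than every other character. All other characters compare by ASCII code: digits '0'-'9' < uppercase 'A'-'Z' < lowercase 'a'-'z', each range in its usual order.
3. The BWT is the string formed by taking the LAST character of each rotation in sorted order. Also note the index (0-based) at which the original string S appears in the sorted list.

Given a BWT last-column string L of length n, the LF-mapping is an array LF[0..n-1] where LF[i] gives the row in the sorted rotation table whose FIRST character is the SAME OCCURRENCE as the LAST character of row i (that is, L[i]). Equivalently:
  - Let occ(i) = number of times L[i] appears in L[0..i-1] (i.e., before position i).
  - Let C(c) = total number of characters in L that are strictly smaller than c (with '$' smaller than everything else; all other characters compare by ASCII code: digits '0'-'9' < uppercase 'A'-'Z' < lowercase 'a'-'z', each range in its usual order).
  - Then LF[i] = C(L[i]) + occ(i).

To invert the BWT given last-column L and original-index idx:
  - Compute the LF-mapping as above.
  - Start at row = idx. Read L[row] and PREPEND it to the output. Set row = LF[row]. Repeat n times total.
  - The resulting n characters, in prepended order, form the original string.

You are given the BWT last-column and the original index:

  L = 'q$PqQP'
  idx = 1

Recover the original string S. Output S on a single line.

Answer: PPqQq$

Derivation:
LF mapping: 4 0 1 5 3 2
Walk LF starting at row 1, prepending L[row]:
  step 1: row=1, L[1]='$', prepend. Next row=LF[1]=0
  step 2: row=0, L[0]='q', prepend. Next row=LF[0]=4
  step 3: row=4, L[4]='Q', prepend. Next row=LF[4]=3
  step 4: row=3, L[3]='q', prepend. Next row=LF[3]=5
  step 5: row=5, L[5]='P', prepend. Next row=LF[5]=2
  step 6: row=2, L[2]='P', prepend. Next row=LF[2]=1
Reversed output: PPqQq$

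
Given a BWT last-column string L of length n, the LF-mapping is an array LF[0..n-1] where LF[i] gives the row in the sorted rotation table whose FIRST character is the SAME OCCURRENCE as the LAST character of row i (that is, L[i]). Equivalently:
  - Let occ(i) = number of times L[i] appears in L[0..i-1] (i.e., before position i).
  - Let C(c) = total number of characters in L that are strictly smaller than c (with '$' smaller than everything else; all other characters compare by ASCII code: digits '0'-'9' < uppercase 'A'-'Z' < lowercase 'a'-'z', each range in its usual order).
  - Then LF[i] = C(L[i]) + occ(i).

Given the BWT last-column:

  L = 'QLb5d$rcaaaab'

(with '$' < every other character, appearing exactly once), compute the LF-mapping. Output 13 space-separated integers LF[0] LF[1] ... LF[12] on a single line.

Answer: 3 2 8 1 11 0 12 10 4 5 6 7 9

Derivation:
Char counts: '$':1, '5':1, 'L':1, 'Q':1, 'a':4, 'b':2, 'c':1, 'd':1, 'r':1
C (first-col start): C('$')=0, C('5')=1, C('L')=2, C('Q')=3, C('a')=4, C('b')=8, C('c')=10, C('d')=11, C('r')=12
L[0]='Q': occ=0, LF[0]=C('Q')+0=3+0=3
L[1]='L': occ=0, LF[1]=C('L')+0=2+0=2
L[2]='b': occ=0, LF[2]=C('b')+0=8+0=8
L[3]='5': occ=0, LF[3]=C('5')+0=1+0=1
L[4]='d': occ=0, LF[4]=C('d')+0=11+0=11
L[5]='$': occ=0, LF[5]=C('$')+0=0+0=0
L[6]='r': occ=0, LF[6]=C('r')+0=12+0=12
L[7]='c': occ=0, LF[7]=C('c')+0=10+0=10
L[8]='a': occ=0, LF[8]=C('a')+0=4+0=4
L[9]='a': occ=1, LF[9]=C('a')+1=4+1=5
L[10]='a': occ=2, LF[10]=C('a')+2=4+2=6
L[11]='a': occ=3, LF[11]=C('a')+3=4+3=7
L[12]='b': occ=1, LF[12]=C('b')+1=8+1=9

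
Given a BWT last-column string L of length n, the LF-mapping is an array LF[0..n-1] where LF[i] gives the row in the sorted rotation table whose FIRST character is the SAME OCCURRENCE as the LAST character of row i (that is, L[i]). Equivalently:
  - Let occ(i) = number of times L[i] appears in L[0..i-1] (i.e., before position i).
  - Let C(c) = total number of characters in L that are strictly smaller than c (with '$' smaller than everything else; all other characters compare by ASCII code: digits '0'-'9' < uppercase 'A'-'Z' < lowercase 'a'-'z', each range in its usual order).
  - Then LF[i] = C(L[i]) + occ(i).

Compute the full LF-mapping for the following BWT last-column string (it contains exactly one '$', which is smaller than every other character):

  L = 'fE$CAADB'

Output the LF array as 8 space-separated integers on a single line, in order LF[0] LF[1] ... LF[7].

Answer: 7 6 0 4 1 2 5 3

Derivation:
Char counts: '$':1, 'A':2, 'B':1, 'C':1, 'D':1, 'E':1, 'f':1
C (first-col start): C('$')=0, C('A')=1, C('B')=3, C('C')=4, C('D')=5, C('E')=6, C('f')=7
L[0]='f': occ=0, LF[0]=C('f')+0=7+0=7
L[1]='E': occ=0, LF[1]=C('E')+0=6+0=6
L[2]='$': occ=0, LF[2]=C('$')+0=0+0=0
L[3]='C': occ=0, LF[3]=C('C')+0=4+0=4
L[4]='A': occ=0, LF[4]=C('A')+0=1+0=1
L[5]='A': occ=1, LF[5]=C('A')+1=1+1=2
L[6]='D': occ=0, LF[6]=C('D')+0=5+0=5
L[7]='B': occ=0, LF[7]=C('B')+0=3+0=3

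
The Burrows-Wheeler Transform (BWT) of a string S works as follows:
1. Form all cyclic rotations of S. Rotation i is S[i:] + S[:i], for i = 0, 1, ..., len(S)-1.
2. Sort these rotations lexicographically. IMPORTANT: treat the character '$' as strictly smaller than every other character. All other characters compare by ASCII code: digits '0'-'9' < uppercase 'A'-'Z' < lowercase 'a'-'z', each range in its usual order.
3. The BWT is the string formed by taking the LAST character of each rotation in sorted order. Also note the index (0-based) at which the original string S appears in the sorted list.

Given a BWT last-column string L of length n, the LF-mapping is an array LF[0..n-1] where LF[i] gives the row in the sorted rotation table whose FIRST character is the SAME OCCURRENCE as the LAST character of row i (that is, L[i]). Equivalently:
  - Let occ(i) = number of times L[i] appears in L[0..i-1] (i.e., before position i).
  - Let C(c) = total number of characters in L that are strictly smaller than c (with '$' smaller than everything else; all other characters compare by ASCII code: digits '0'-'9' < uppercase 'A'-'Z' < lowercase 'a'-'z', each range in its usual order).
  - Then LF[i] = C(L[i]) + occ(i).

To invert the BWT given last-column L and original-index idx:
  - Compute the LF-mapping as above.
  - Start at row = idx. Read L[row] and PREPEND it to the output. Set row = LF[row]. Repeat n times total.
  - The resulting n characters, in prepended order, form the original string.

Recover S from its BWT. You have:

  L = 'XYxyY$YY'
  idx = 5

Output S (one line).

LF mapping: 1 2 6 7 3 0 4 5
Walk LF starting at row 5, prepending L[row]:
  step 1: row=5, L[5]='$', prepend. Next row=LF[5]=0
  step 2: row=0, L[0]='X', prepend. Next row=LF[0]=1
  step 3: row=1, L[1]='Y', prepend. Next row=LF[1]=2
  step 4: row=2, L[2]='x', prepend. Next row=LF[2]=6
  step 5: row=6, L[6]='Y', prepend. Next row=LF[6]=4
  step 6: row=4, L[4]='Y', prepend. Next row=LF[4]=3
  step 7: row=3, L[3]='y', prepend. Next row=LF[3]=7
  step 8: row=7, L[7]='Y', prepend. Next row=LF[7]=5
Reversed output: YyYYxYX$

Answer: YyYYxYX$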